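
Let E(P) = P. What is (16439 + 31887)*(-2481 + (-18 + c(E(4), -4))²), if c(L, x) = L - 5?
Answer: -102451120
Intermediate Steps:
c(L, x) = -5 + L
(16439 + 31887)*(-2481 + (-18 + c(E(4), -4))²) = (16439 + 31887)*(-2481 + (-18 + (-5 + 4))²) = 48326*(-2481 + (-18 - 1)²) = 48326*(-2481 + (-19)²) = 48326*(-2481 + 361) = 48326*(-2120) = -102451120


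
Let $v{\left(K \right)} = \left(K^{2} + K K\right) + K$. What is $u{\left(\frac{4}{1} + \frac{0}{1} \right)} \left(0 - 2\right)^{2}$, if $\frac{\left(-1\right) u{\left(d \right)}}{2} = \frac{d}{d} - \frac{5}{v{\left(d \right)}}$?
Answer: $- \frac{62}{9} \approx -6.8889$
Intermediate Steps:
$v{\left(K \right)} = K + 2 K^{2}$ ($v{\left(K \right)} = \left(K^{2} + K^{2}\right) + K = 2 K^{2} + K = K + 2 K^{2}$)
$u{\left(d \right)} = -2 + \frac{10}{d \left(1 + 2 d\right)}$ ($u{\left(d \right)} = - 2 \left(\frac{d}{d} - \frac{5}{d \left(1 + 2 d\right)}\right) = - 2 \left(1 - 5 \frac{1}{d \left(1 + 2 d\right)}\right) = - 2 \left(1 - \frac{5}{d \left(1 + 2 d\right)}\right) = -2 + \frac{10}{d \left(1 + 2 d\right)}$)
$u{\left(\frac{4}{1} + \frac{0}{1} \right)} \left(0 - 2\right)^{2} = \left(-2 + \frac{10}{\left(\frac{4}{1} + \frac{0}{1}\right) \left(1 + 2 \left(\frac{4}{1} + \frac{0}{1}\right)\right)}\right) \left(0 - 2\right)^{2} = \left(-2 + \frac{10}{\left(4 \cdot 1 + 0 \cdot 1\right) \left(1 + 2 \left(4 \cdot 1 + 0 \cdot 1\right)\right)}\right) \left(-2\right)^{2} = \left(-2 + \frac{10}{\left(4 + 0\right) \left(1 + 2 \left(4 + 0\right)\right)}\right) 4 = \left(-2 + \frac{10}{4 \left(1 + 2 \cdot 4\right)}\right) 4 = \left(-2 + 10 \cdot \frac{1}{4} \frac{1}{1 + 8}\right) 4 = \left(-2 + 10 \cdot \frac{1}{4} \cdot \frac{1}{9}\right) 4 = \left(-2 + \frac{5}{18}\right) 4 = \left(- \frac{31}{18}\right) 4 = - \frac{62}{9}$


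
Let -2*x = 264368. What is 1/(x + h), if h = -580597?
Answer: -1/712781 ≈ -1.4030e-6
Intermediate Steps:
x = -132184 (x = -1/2*264368 = -132184)
1/(x + h) = 1/(-132184 - 580597) = 1/(-712781) = -1/712781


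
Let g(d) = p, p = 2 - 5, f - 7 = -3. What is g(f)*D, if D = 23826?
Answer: -71478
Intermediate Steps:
f = 4 (f = 7 - 3 = 4)
p = -3
g(d) = -3
g(f)*D = -3*23826 = -71478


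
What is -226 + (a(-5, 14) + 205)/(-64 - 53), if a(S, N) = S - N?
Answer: -8876/39 ≈ -227.59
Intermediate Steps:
-226 + (a(-5, 14) + 205)/(-64 - 53) = -226 + ((-5 - 1*14) + 205)/(-64 - 53) = -226 + ((-5 - 14) + 205)/(-117) = -226 + (-19 + 205)*(-1/117) = -226 + 186*(-1/117) = -226 - 62/39 = -8876/39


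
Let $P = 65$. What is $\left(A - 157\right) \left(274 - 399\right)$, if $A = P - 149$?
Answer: $30125$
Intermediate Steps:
$A = -84$ ($A = 65 - 149 = -84$)
$\left(A - 157\right) \left(274 - 399\right) = \left(-84 - 157\right) \left(274 - 399\right) = \left(-241\right) \left(-125\right) = 30125$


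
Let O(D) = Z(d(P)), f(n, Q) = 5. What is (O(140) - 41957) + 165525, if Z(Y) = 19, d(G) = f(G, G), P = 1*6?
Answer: 123587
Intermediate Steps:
P = 6
d(G) = 5
O(D) = 19
(O(140) - 41957) + 165525 = (19 - 41957) + 165525 = -41938 + 165525 = 123587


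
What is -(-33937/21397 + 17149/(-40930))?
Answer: 1755978563/875779210 ≈ 2.0050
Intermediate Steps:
-(-33937/21397 + 17149/(-40930)) = -(-33937*1/21397 + 17149*(-1/40930)) = -(-33937/21397 - 17149/40930) = -1*(-1755978563/875779210) = 1755978563/875779210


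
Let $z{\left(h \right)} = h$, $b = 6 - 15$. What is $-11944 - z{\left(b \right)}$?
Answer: $-11935$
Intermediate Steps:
$b = -9$ ($b = 6 - 15 = -9$)
$-11944 - z{\left(b \right)} = -11944 - -9 = -11944 + 9 = -11935$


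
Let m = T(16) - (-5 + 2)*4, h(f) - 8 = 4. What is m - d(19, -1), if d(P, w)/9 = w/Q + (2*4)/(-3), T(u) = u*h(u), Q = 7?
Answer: 1605/7 ≈ 229.29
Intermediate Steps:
h(f) = 12 (h(f) = 8 + 4 = 12)
T(u) = 12*u (T(u) = u*12 = 12*u)
d(P, w) = -24 + 9*w/7 (d(P, w) = 9*(w/7 + (2*4)/(-3)) = 9*(w*(⅐) + 8*(-⅓)) = 9*(w/7 - 8/3) = 9*(-8/3 + w/7) = -24 + 9*w/7)
m = 204 (m = 12*16 - (-5 + 2)*4 = 192 - (-3)*4 = 192 - 1*(-12) = 192 + 12 = 204)
m - d(19, -1) = 204 - (-24 + (9/7)*(-1)) = 204 - (-24 - 9/7) = 204 - 1*(-177/7) = 204 + 177/7 = 1605/7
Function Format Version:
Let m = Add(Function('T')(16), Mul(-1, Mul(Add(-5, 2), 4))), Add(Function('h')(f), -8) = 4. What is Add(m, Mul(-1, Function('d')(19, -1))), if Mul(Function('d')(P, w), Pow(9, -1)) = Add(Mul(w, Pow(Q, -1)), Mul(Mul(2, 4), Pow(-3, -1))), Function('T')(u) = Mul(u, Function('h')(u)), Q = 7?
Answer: Rational(1605, 7) ≈ 229.29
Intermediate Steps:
Function('h')(f) = 12 (Function('h')(f) = Add(8, 4) = 12)
Function('T')(u) = Mul(12, u) (Function('T')(u) = Mul(u, 12) = Mul(12, u))
Function('d')(P, w) = Add(-24, Mul(Rational(9, 7), w)) (Function('d')(P, w) = Mul(9, Add(Mul(w, Pow(7, -1)), Mul(Mul(2, 4), Pow(-3, -1)))) = Mul(9, Add(Mul(w, Rational(1, 7)), Mul(8, Rational(-1, 3)))) = Mul(9, Add(Mul(Rational(1, 7), w), Rational(-8, 3))) = Mul(9, Add(Rational(-8, 3), Mul(Rational(1, 7), w))) = Add(-24, Mul(Rational(9, 7), w)))
m = 204 (m = Add(Mul(12, 16), Mul(-1, Mul(Add(-5, 2), 4))) = Add(192, Mul(-1, Mul(-3, 4))) = Add(192, Mul(-1, -12)) = Add(192, 12) = 204)
Add(m, Mul(-1, Function('d')(19, -1))) = Add(204, Mul(-1, Add(-24, Mul(Rational(9, 7), -1)))) = Add(204, Mul(-1, Add(-24, Rational(-9, 7)))) = Add(204, Mul(-1, Rational(-177, 7))) = Add(204, Rational(177, 7)) = Rational(1605, 7)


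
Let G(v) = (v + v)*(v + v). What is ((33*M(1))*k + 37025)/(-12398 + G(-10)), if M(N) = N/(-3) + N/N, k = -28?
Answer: -36409/11998 ≈ -3.0346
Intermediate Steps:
M(N) = 1 - N/3 (M(N) = N*(-1/3) + 1 = -N/3 + 1 = 1 - N/3)
G(v) = 4*v**2 (G(v) = (2*v)*(2*v) = 4*v**2)
((33*M(1))*k + 37025)/(-12398 + G(-10)) = ((33*(1 - 1/3*1))*(-28) + 37025)/(-12398 + 4*(-10)**2) = ((33*(1 - 1/3))*(-28) + 37025)/(-12398 + 4*100) = ((33*(2/3))*(-28) + 37025)/(-12398 + 400) = (22*(-28) + 37025)/(-11998) = (-616 + 37025)*(-1/11998) = 36409*(-1/11998) = -36409/11998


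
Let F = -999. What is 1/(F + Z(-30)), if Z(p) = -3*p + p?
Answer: -1/939 ≈ -0.0010650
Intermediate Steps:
Z(p) = -2*p
1/(F + Z(-30)) = 1/(-999 - 2*(-30)) = 1/(-999 + 60) = 1/(-939) = -1/939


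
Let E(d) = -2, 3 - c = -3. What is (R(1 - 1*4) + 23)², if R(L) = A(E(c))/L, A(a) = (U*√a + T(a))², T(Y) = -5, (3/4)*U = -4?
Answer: 363664/729 - 290560*I*√2/243 ≈ 498.85 - 1691.0*I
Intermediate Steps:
U = -16/3 (U = (4/3)*(-4) = -16/3 ≈ -5.3333)
c = 6 (c = 3 - 1*(-3) = 3 + 3 = 6)
A(a) = (-5 - 16*√a/3)² (A(a) = (-16*√a/3 - 5)² = (-5 - 16*√a/3)²)
R(L) = (15 + 16*I*√2)²/(9*L) (R(L) = ((15 + 16*√(-2))²/9)/L = ((15 + 16*(I*√2))²/9)/L = ((15 + 16*I*√2)²/9)/L = (15 + 16*I*√2)²/(9*L))
(R(1 - 1*4) + 23)² = ((-287 + 480*I*√2)/(9*(1 - 1*4)) + 23)² = ((-287 + 480*I*√2)/(9*(1 - 4)) + 23)² = ((⅑)*(-287 + 480*I*√2)/(-3) + 23)² = ((⅑)*(-⅓)*(-287 + 480*I*√2) + 23)² = ((287/27 - 160*I*√2/9) + 23)² = (908/27 - 160*I*√2/9)²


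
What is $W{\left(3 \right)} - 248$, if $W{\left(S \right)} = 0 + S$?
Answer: $-245$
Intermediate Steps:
$W{\left(S \right)} = S$
$W{\left(3 \right)} - 248 = 3 - 248 = -245$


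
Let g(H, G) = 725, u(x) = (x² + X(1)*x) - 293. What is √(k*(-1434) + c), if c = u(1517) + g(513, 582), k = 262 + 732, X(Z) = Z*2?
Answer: √879359 ≈ 937.74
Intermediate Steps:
X(Z) = 2*Z
u(x) = -293 + x² + 2*x (u(x) = (x² + (2*1)*x) - 293 = (x² + 2*x) - 293 = -293 + x² + 2*x)
k = 994
c = 2304755 (c = (-293 + 1517² + 2*1517) + 725 = (-293 + 2301289 + 3034) + 725 = 2304030 + 725 = 2304755)
√(k*(-1434) + c) = √(994*(-1434) + 2304755) = √(-1425396 + 2304755) = √879359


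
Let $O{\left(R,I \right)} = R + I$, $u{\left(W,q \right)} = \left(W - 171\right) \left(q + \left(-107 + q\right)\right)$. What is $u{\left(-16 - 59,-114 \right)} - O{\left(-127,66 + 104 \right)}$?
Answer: $82367$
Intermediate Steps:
$u{\left(W,q \right)} = \left(-171 + W\right) \left(-107 + 2 q\right)$
$O{\left(R,I \right)} = I + R$
$u{\left(-16 - 59,-114 \right)} - O{\left(-127,66 + 104 \right)} = \left(18297 - -38988 - 107 \left(-16 - 59\right) + 2 \left(-16 - 59\right) \left(-114\right)\right) - \left(\left(66 + 104\right) - 127\right) = \left(18297 + 38988 - 107 \left(-16 - 59\right) + 2 \left(-16 - 59\right) \left(-114\right)\right) - \left(170 - 127\right) = \left(18297 + 38988 - -8025 + 2 \left(-75\right) \left(-114\right)\right) - 43 = \left(18297 + 38988 + 8025 + 17100\right) - 43 = 82410 - 43 = 82367$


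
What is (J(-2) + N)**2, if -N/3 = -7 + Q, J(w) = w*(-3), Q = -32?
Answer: 15129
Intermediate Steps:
J(w) = -3*w
N = 117 (N = -3*(-7 - 32) = -3*(-39) = 117)
(J(-2) + N)**2 = (-3*(-2) + 117)**2 = (6 + 117)**2 = 123**2 = 15129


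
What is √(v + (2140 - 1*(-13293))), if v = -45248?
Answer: I*√29815 ≈ 172.67*I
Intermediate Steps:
√(v + (2140 - 1*(-13293))) = √(-45248 + (2140 - 1*(-13293))) = √(-45248 + (2140 + 13293)) = √(-45248 + 15433) = √(-29815) = I*√29815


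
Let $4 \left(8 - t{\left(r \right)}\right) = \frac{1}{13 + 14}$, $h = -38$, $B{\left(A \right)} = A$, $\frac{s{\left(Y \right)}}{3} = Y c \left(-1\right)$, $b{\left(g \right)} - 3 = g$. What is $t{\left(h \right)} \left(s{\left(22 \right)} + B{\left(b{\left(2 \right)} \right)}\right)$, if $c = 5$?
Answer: $- \frac{280475}{108} \approx -2597.0$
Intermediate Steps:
$b{\left(g \right)} = 3 + g$
$s{\left(Y \right)} = - 15 Y$ ($s{\left(Y \right)} = 3 Y 5 \left(-1\right) = 3 \cdot 5 Y \left(-1\right) = 3 \left(- 5 Y\right) = - 15 Y$)
$t{\left(r \right)} = \frac{863}{108}$ ($t{\left(r \right)} = 8 - \frac{1}{4 \left(13 + 14\right)} = 8 - \frac{1}{4 \cdot 27} = 8 - \frac{1}{108} = \frac{863}{108}$)
$t{\left(h \right)} \left(s{\left(22 \right)} + B{\left(b{\left(2 \right)} \right)}\right) = \frac{863 \left(\left(-15\right) 22 + \left(3 + 2\right)\right)}{108} = \frac{863 \left(-330 + 5\right)}{108} = \frac{863}{108} \left(-325\right) = - \frac{280475}{108}$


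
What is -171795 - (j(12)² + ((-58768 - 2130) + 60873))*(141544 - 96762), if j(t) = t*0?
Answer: 947755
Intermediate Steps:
j(t) = 0
-171795 - (j(12)² + ((-58768 - 2130) + 60873))*(141544 - 96762) = -171795 - (0² + ((-58768 - 2130) + 60873))*(141544 - 96762) = -171795 - (0 + (-60898 + 60873))*44782 = -171795 - (0 - 25)*44782 = -171795 - (-25)*44782 = -171795 - 1*(-1119550) = -171795 + 1119550 = 947755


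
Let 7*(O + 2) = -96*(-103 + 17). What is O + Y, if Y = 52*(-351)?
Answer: -119522/7 ≈ -17075.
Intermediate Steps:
O = 8242/7 (O = -2 + (-96*(-103 + 17))/7 = -2 + (-96*(-86))/7 = -2 + (⅐)*8256 = -2 + 8256/7 = 8242/7 ≈ 1177.4)
Y = -18252
O + Y = 8242/7 - 18252 = -119522/7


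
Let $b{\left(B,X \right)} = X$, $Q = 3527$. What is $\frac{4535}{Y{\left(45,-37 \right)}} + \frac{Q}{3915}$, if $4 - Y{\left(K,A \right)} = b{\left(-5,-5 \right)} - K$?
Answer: $\frac{221543}{2610} \approx 84.882$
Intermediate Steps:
$Y{\left(K,A \right)} = 9 + K$ ($Y{\left(K,A \right)} = 4 - \left(-5 - K\right) = 4 + \left(5 + K\right) = 9 + K$)
$\frac{4535}{Y{\left(45,-37 \right)}} + \frac{Q}{3915} = \frac{4535}{9 + 45} + \frac{3527}{3915} = \frac{4535}{54} + 3527 \cdot \frac{1}{3915} = 4535 \cdot \frac{1}{54} + \frac{3527}{3915} = \frac{4535}{54} + \frac{3527}{3915} = \frac{221543}{2610}$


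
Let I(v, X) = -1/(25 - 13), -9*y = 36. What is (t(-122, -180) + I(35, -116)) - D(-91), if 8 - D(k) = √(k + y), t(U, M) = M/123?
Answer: -4697/492 + I*√95 ≈ -9.5468 + 9.7468*I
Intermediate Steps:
y = -4 (y = -⅑*36 = -4)
t(U, M) = M/123 (t(U, M) = M*(1/123) = M/123)
I(v, X) = -1/12
D(k) = 8 - √(-4 + k) (D(k) = 8 - √(k - 4) = 8 - √(-4 + k))
(t(-122, -180) + I(35, -116)) - D(-91) = ((1/123)*(-180) - 1/12) - (8 - √(-4 - 91)) = (-60/41 - 1/12) - (8 - √(-95)) = -761/492 - (8 - I*√95) = -761/492 + (-8 + I*√95) = -4697/492 + I*√95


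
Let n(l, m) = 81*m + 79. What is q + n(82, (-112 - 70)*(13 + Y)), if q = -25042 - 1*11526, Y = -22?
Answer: 96189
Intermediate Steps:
q = -36568 (q = -25042 - 11526 = -36568)
n(l, m) = 79 + 81*m
q + n(82, (-112 - 70)*(13 + Y)) = -36568 + (79 + 81*((-112 - 70)*(13 - 22))) = -36568 + (79 + 81*(-182*(-9))) = -36568 + (79 + 81*1638) = -36568 + (79 + 132678) = -36568 + 132757 = 96189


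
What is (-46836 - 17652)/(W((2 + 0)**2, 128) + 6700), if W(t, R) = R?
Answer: -5374/569 ≈ -9.4446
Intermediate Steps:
(-46836 - 17652)/(W((2 + 0)**2, 128) + 6700) = (-46836 - 17652)/(128 + 6700) = -64488/6828 = -64488*1/6828 = -5374/569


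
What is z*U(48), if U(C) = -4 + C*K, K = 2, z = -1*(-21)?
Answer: 1932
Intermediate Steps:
z = 21
U(C) = -4 + 2*C (U(C) = -4 + C*2 = -4 + 2*C)
z*U(48) = 21*(-4 + 2*48) = 21*(-4 + 96) = 21*92 = 1932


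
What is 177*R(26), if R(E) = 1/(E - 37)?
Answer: -177/11 ≈ -16.091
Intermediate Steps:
R(E) = 1/(-37 + E)
177*R(26) = 177/(-37 + 26) = 177/(-11) = 177*(-1/11) = -177/11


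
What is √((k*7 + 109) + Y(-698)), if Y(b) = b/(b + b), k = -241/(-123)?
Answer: √7456506/246 ≈ 11.100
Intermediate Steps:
k = 241/123 (k = -241*(-1/123) = 241/123 ≈ 1.9593)
Y(b) = ½ (Y(b) = b/((2*b)) = b*(1/(2*b)) = ½)
√((k*7 + 109) + Y(-698)) = √(((241/123)*7 + 109) + ½) = √((1687/123 + 109) + ½) = √(15094/123 + ½) = √(30311/246) = √7456506/246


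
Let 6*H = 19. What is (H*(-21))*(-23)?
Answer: 3059/2 ≈ 1529.5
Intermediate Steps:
H = 19/6 (H = (1/6)*19 = 19/6 ≈ 3.1667)
(H*(-21))*(-23) = ((19/6)*(-21))*(-23) = -133/2*(-23) = 3059/2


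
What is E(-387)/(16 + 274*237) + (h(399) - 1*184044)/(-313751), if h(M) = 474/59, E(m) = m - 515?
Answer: 382970665/668733907 ≈ 0.57268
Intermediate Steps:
E(m) = -515 + m
h(M) = 474/59 (h(M) = 474*(1/59) = 474/59)
E(-387)/(16 + 274*237) + (h(399) - 1*184044)/(-313751) = (-515 - 387)/(16 + 274*237) + (474/59 - 1*184044)/(-313751) = -902/(16 + 64938) + (474/59 - 184044)*(-1/313751) = -902/64954 - 10858122/59*(-1/313751) = -902*1/64954 + 12078/20591 = -451/32477 + 12078/20591 = 382970665/668733907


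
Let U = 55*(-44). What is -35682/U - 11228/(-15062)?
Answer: 141153511/9112510 ≈ 15.490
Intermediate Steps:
U = -2420
-35682/U - 11228/(-15062) = -35682/(-2420) - 11228/(-15062) = -35682*(-1/2420) - 11228*(-1/15062) = 17841/1210 + 5614/7531 = 141153511/9112510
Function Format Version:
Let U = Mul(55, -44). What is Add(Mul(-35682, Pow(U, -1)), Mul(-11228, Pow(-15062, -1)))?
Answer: Rational(141153511, 9112510) ≈ 15.490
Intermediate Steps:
U = -2420
Add(Mul(-35682, Pow(U, -1)), Mul(-11228, Pow(-15062, -1))) = Add(Mul(-35682, Pow(-2420, -1)), Mul(-11228, Pow(-15062, -1))) = Add(Mul(-35682, Rational(-1, 2420)), Mul(-11228, Rational(-1, 15062))) = Add(Rational(17841, 1210), Rational(5614, 7531)) = Rational(141153511, 9112510)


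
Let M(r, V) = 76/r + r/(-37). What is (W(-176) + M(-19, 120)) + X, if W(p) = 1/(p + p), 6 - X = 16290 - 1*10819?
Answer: -71221605/13024 ≈ -5468.5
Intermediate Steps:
X = -5465 (X = 6 - (16290 - 1*10819) = 6 - (16290 - 10819) = 6 - 1*5471 = 6 - 5471 = -5465)
W(p) = 1/(2*p)
M(r, V) = 76/r - r/37 (M(r, V) = 76/r + r*(-1/37) = 76/r - r/37)
(W(-176) + M(-19, 120)) + X = ((½)/(-176) + (76/(-19) - 1/37*(-19))) - 5465 = ((½)*(-1/176) + (76*(-1/19) + 19/37)) - 5465 = (-1/352 + (-4 + 19/37)) - 5465 = (-1/352 - 129/37) - 5465 = -45445/13024 - 5465 = -71221605/13024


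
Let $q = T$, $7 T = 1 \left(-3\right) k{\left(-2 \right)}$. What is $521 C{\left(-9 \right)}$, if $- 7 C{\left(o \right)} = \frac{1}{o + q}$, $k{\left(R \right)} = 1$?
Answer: $\frac{521}{66} \approx 7.8939$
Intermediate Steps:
$T = - \frac{3}{7}$ ($T = \frac{1 \left(-3\right) 1}{7} = \frac{\left(-3\right) 1}{7} = \frac{1}{7} \left(-3\right) = - \frac{3}{7} \approx -0.42857$)
$q = - \frac{3}{7} \approx -0.42857$
$C{\left(o \right)} = - \frac{1}{7 \left(- \frac{3}{7} + o\right)}$ ($C{\left(o \right)} = - \frac{1}{7 \left(o - \frac{3}{7}\right)} = - \frac{1}{7 \left(- \frac{3}{7} + o\right)}$)
$521 C{\left(-9 \right)} = 521 \left(- \frac{1}{-3 + 7 \left(-9\right)}\right) = 521 \left(- \frac{1}{-3 - 63}\right) = 521 \left(- \frac{1}{-66}\right) = 521 \left(\left(-1\right) \left(- \frac{1}{66}\right)\right) = 521 \cdot \frac{1}{66} = \frac{521}{66}$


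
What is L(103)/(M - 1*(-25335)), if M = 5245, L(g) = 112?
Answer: 28/7645 ≈ 0.0036625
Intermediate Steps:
L(103)/(M - 1*(-25335)) = 112/(5245 - 1*(-25335)) = 112/(5245 + 25335) = 112/30580 = 112*(1/30580) = 28/7645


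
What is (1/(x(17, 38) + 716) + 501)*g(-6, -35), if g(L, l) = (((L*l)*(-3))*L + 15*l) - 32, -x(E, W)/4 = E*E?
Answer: 64588627/40 ≈ 1.6147e+6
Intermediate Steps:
x(E, W) = -4*E**2 (x(E, W) = -4*E*E = -4*E**2)
g(L, l) = -32 + 15*l - 3*l*L**2 (g(L, l) = ((-3*L*l)*L + 15*l) - 32 = (-3*l*L**2 + 15*l) - 32 = (15*l - 3*l*L**2) - 32 = -32 + 15*l - 3*l*L**2)
(1/(x(17, 38) + 716) + 501)*g(-6, -35) = (1/(-4*17**2 + 716) + 501)*(-32 + 15*(-35) - 3*(-35)*(-6)**2) = (1/(-4*289 + 716) + 501)*(-32 - 525 - 3*(-35)*36) = (1/(-1156 + 716) + 501)*(-32 - 525 + 3780) = (1/(-440) + 501)*3223 = (-1/440 + 501)*3223 = (220439/440)*3223 = 64588627/40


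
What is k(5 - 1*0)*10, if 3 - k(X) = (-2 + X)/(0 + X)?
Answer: 24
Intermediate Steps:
k(X) = 3 - (-2 + X)/X (k(X) = 3 - (-2 + X)/(0 + X) = 3 - (-2 + X)/X)
k(5 - 1*0)*10 = (2 + 2/(5 - 1*0))*10 = (2 + 2/(5 + 0))*10 = (2 + 2/5)*10 = (2 + 2*(⅕))*10 = (2 + ⅖)*10 = (12/5)*10 = 24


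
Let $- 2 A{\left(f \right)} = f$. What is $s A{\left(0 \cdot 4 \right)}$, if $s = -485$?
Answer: $0$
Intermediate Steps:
$A{\left(f \right)} = - \frac{f}{2}$
$s A{\left(0 \cdot 4 \right)} = - 485 \left(- \frac{0 \cdot 4}{2}\right) = - 485 \left(\left(- \frac{1}{2}\right) 0\right) = \left(-485\right) 0 = 0$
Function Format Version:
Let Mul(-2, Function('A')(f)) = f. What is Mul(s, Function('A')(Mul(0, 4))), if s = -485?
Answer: 0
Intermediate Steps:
Function('A')(f) = Mul(Rational(-1, 2), f)
Mul(s, Function('A')(Mul(0, 4))) = Mul(-485, Mul(Rational(-1, 2), Mul(0, 4))) = Mul(-485, Mul(Rational(-1, 2), 0)) = Mul(-485, 0) = 0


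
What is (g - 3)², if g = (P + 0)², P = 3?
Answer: 36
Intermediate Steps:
g = 9 (g = (3 + 0)² = 3² = 9)
(g - 3)² = (9 - 3)² = 6² = 36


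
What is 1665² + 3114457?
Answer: 5886682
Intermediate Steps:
1665² + 3114457 = 2772225 + 3114457 = 5886682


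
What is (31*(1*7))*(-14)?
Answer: -3038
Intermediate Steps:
(31*(1*7))*(-14) = (31*7)*(-14) = 217*(-14) = -3038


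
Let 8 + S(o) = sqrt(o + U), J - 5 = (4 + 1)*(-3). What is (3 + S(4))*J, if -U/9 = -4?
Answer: 50 - 20*sqrt(10) ≈ -13.246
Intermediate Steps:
U = 36 (U = -9*(-4) = 36)
J = -10 (J = 5 + (4 + 1)*(-3) = 5 + 5*(-3) = 5 - 15 = -10)
S(o) = -8 + sqrt(36 + o) (S(o) = -8 + sqrt(o + 36) = -8 + sqrt(36 + o))
(3 + S(4))*J = (3 + (-8 + sqrt(36 + 4)))*(-10) = (3 + (-8 + sqrt(40)))*(-10) = (3 + (-8 + 2*sqrt(10)))*(-10) = (-5 + 2*sqrt(10))*(-10) = 50 - 20*sqrt(10)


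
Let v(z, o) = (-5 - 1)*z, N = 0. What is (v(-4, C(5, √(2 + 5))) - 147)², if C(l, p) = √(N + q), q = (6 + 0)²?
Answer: 15129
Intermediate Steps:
q = 36 (q = 6² = 36)
C(l, p) = 6 (C(l, p) = √(0 + 36) = √36 = 6)
v(z, o) = -6*z
(v(-4, C(5, √(2 + 5))) - 147)² = (-6*(-4) - 147)² = (24 - 147)² = (-123)² = 15129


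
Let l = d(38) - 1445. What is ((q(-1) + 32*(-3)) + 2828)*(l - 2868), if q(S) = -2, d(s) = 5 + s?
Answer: -11657100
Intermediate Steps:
l = -1402 (l = (5 + 38) - 1445 = 43 - 1445 = -1402)
((q(-1) + 32*(-3)) + 2828)*(l - 2868) = ((-2 + 32*(-3)) + 2828)*(-1402 - 2868) = ((-2 - 96) + 2828)*(-4270) = (-98 + 2828)*(-4270) = 2730*(-4270) = -11657100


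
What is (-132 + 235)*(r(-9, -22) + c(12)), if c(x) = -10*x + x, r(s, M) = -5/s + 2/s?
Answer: -33269/3 ≈ -11090.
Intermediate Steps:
r(s, M) = -3/s
c(x) = -9*x
(-132 + 235)*(r(-9, -22) + c(12)) = (-132 + 235)*(-3/(-9) - 9*12) = 103*(-3*(-⅑) - 108) = 103*(⅓ - 108) = 103*(-323/3) = -33269/3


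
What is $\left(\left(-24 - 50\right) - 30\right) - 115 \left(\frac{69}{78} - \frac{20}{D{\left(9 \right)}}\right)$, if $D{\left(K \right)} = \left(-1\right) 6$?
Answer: $- \frac{45947}{78} \approx -589.06$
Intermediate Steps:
$D{\left(K \right)} = -6$
$\left(\left(-24 - 50\right) - 30\right) - 115 \left(\frac{69}{78} - \frac{20}{D{\left(9 \right)}}\right) = \left(\left(-24 - 50\right) - 30\right) - 115 \left(\frac{69}{78} - \frac{20}{-6}\right) = \left(-74 - 30\right) - 115 \left(69 \cdot \frac{1}{78} - - \frac{10}{3}\right) = -104 - 115 \left(\frac{23}{26} + \frac{10}{3}\right) = -104 - \frac{37835}{78} = - \frac{45947}{78}$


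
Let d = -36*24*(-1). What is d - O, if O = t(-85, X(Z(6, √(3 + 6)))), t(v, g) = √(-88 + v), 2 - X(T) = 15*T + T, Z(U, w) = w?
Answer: 864 - I*√173 ≈ 864.0 - 13.153*I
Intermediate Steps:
X(T) = 2 - 16*T (X(T) = 2 - (15*T + T) = 2 - 16*T)
d = 864 (d = -864*(-1) = 864)
O = I*√173 (O = √(-88 - 85) = √(-173) = I*√173 ≈ 13.153*I)
d - O = 864 - I*√173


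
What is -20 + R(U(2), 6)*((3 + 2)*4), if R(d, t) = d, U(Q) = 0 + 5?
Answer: 80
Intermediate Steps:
U(Q) = 5
-20 + R(U(2), 6)*((3 + 2)*4) = -20 + 5*((3 + 2)*4) = -20 + 5*(5*4) = -20 + 5*20 = -20 + 100 = 80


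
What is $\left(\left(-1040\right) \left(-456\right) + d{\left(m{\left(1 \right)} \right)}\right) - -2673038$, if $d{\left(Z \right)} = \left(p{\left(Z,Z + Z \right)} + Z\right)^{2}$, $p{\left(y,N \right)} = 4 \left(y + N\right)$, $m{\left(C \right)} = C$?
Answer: $3147447$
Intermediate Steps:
$p{\left(y,N \right)} = 4 N + 4 y$ ($p{\left(y,N \right)} = 4 \left(N + y\right) = 4 N + 4 y$)
$d{\left(Z \right)} = 169 Z^{2}$ ($d{\left(Z \right)} = \left(\left(4 \left(Z + Z\right) + 4 Z\right) + Z\right)^{2} = \left(\left(4 \cdot 2 Z + 4 Z\right) + Z\right)^{2} = \left(\left(8 Z + 4 Z\right) + Z\right)^{2} = \left(12 Z + Z\right)^{2} = \left(13 Z\right)^{2} = 169 Z^{2}$)
$\left(\left(-1040\right) \left(-456\right) + d{\left(m{\left(1 \right)} \right)}\right) - -2673038 = \left(\left(-1040\right) \left(-456\right) + 169 \cdot 1^{2}\right) - -2673038 = \left(474240 + 169 \cdot 1\right) + 2673038 = \left(474240 + 169\right) + 2673038 = 474409 + 2673038 = 3147447$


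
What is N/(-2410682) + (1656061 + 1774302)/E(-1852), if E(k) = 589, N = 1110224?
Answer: 217601589885/37365571 ≈ 5823.6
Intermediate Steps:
N/(-2410682) + (1656061 + 1774302)/E(-1852) = 1110224/(-2410682) + (1656061 + 1774302)/589 = 1110224*(-1/2410682) + 3430363*(1/589) = -555112/1205341 + 3430363/589 = 217601589885/37365571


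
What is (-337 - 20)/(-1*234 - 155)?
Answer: 357/389 ≈ 0.91774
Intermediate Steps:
(-337 - 20)/(-1*234 - 155) = -357/(-234 - 155) = -357/(-389) = -357*(-1/389) = 357/389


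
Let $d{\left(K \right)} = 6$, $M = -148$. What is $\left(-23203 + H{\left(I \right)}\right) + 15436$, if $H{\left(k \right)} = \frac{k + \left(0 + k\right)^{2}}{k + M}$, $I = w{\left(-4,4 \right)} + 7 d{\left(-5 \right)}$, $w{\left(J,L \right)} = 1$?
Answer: $- \frac{817427}{105} \approx -7785.0$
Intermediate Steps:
$I = 43$ ($I = 1 + 7 \cdot 6 = 1 + 42 = 43$)
$H{\left(k \right)} = \frac{k + k^{2}}{-148 + k}$ ($H{\left(k \right)} = \frac{k + \left(0 + k\right)^{2}}{k - 148} = \frac{k + k^{2}}{-148 + k}$)
$\left(-23203 + H{\left(I \right)}\right) + 15436 = \left(-23203 + \frac{43 \left(1 + 43\right)}{-148 + 43}\right) + 15436 = \left(-23203 + 43 \frac{1}{-105} \cdot 44\right) + 15436 = \left(-23203 + 43 \left(- \frac{1}{105}\right) 44\right) + 15436 = \left(-23203 - \frac{1892}{105}\right) + 15436 = - \frac{2438207}{105} + 15436 = - \frac{817427}{105}$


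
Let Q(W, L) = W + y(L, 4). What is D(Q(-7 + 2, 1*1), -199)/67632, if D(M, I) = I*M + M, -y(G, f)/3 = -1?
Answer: 33/5636 ≈ 0.0058552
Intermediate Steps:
y(G, f) = 3 (y(G, f) = -3*(-1) = 3)
Q(W, L) = 3 + W (Q(W, L) = W + 3 = 3 + W)
D(M, I) = M + I*M
D(Q(-7 + 2, 1*1), -199)/67632 = ((3 + (-7 + 2))*(1 - 199))/67632 = ((3 - 5)*(-198))*(1/67632) = -2*(-198)*(1/67632) = 396*(1/67632) = 33/5636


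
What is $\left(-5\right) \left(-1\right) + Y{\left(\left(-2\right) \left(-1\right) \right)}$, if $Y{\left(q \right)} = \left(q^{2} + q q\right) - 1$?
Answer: $12$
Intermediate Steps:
$Y{\left(q \right)} = -1 + 2 q^{2}$ ($Y{\left(q \right)} = \left(q^{2} + q^{2}\right) - 1 = 2 q^{2} - 1 = -1 + 2 q^{2}$)
$\left(-5\right) \left(-1\right) + Y{\left(\left(-2\right) \left(-1\right) \right)} = \left(-5\right) \left(-1\right) - \left(1 - 2 \left(\left(-2\right) \left(-1\right)\right)^{2}\right) = 5 - \left(1 - 2 \cdot 2^{2}\right) = 5 + \left(-1 + 2 \cdot 4\right) = 5 + \left(-1 + 8\right) = 5 + 7 = 12$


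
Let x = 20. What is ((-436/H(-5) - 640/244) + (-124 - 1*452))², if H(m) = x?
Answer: 33536230641/93025 ≈ 3.6051e+5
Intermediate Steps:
H(m) = 20
((-436/H(-5) - 640/244) + (-124 - 1*452))² = ((-436/20 - 640/244) + (-124 - 1*452))² = ((-436*1/20 - 640*1/244) + (-124 - 452))² = ((-109/5 - 160/61) - 576)² = (-7449/305 - 576)² = (-183129/305)² = 33536230641/93025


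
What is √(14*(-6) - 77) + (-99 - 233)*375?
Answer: -124500 + I*√161 ≈ -1.245e+5 + 12.689*I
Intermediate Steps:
√(14*(-6) - 77) + (-99 - 233)*375 = √(-84 - 77) - 332*375 = √(-161) - 124500 = I*√161 - 124500 = -124500 + I*√161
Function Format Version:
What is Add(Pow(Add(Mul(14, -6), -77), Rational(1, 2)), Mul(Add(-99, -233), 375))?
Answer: Add(-124500, Mul(I, Pow(161, Rational(1, 2)))) ≈ Add(-1.2450e+5, Mul(12.689, I))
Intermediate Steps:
Add(Pow(Add(Mul(14, -6), -77), Rational(1, 2)), Mul(Add(-99, -233), 375)) = Add(Pow(Add(-84, -77), Rational(1, 2)), Mul(-332, 375)) = Add(Pow(-161, Rational(1, 2)), -124500) = Add(Mul(I, Pow(161, Rational(1, 2))), -124500) = Add(-124500, Mul(I, Pow(161, Rational(1, 2))))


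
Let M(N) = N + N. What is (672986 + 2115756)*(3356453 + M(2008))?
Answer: 9371481039998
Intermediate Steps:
M(N) = 2*N
(672986 + 2115756)*(3356453 + M(2008)) = (672986 + 2115756)*(3356453 + 2*2008) = 2788742*(3356453 + 4016) = 2788742*3360469 = 9371481039998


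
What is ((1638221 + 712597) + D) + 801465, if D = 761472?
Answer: 3913755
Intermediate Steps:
((1638221 + 712597) + D) + 801465 = ((1638221 + 712597) + 761472) + 801465 = (2350818 + 761472) + 801465 = 3112290 + 801465 = 3913755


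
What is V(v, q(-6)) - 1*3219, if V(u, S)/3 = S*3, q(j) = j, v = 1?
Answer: -3273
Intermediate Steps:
V(u, S) = 9*S (V(u, S) = 3*(S*3) = 3*(3*S) = 9*S)
V(v, q(-6)) - 1*3219 = 9*(-6) - 1*3219 = -54 - 3219 = -3273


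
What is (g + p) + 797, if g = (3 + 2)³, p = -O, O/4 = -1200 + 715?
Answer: 2862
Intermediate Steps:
O = -1940 (O = 4*(-1200 + 715) = 4*(-485) = -1940)
p = 1940 (p = -1*(-1940) = 1940)
g = 125 (g = 5³ = 125)
(g + p) + 797 = (125 + 1940) + 797 = 2065 + 797 = 2862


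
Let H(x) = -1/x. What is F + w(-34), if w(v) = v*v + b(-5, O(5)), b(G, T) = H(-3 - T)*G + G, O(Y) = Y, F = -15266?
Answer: -112925/8 ≈ -14116.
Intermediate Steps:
b(G, T) = G - G/(-3 - T) (b(G, T) = (-1/(-3 - T))*G + G = -G/(-3 - T) + G = G - G/(-3 - T))
w(v) = -45/8 + v**2 (w(v) = v*v - 5*(4 + 5)/(3 + 5) = v**2 - 5*9/8 = v**2 - 5*1/8*9 = v**2 - 45/8 = -45/8 + v**2)
F + w(-34) = -15266 + (-45/8 + (-34)**2) = -15266 + (-45/8 + 1156) = -15266 + 9203/8 = -112925/8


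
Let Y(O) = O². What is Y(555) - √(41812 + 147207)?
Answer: 308025 - √189019 ≈ 3.0759e+5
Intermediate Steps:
Y(555) - √(41812 + 147207) = 555² - √(41812 + 147207) = 308025 - √189019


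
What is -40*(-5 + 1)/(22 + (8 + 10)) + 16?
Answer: 20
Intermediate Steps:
-40*(-5 + 1)/(22 + (8 + 10)) + 16 = -(-160)/(22 + 18) + 16 = -(-160)/40 + 16 = -40*(-⅒) + 16 = 4 + 16 = 20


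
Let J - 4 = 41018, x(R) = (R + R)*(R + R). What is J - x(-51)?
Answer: 30618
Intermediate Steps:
x(R) = 4*R**2 (x(R) = (2*R)*(2*R) = 4*R**2)
J = 41022 (J = 4 + 41018 = 41022)
J - x(-51) = 41022 - 4*(-51)**2 = 41022 - 4*2601 = 41022 - 1*10404 = 41022 - 10404 = 30618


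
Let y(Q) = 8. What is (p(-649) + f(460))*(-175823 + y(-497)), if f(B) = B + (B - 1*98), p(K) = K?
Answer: -30415995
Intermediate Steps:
f(B) = -98 + 2*B (f(B) = B + (B - 98) = B + (-98 + B) = -98 + 2*B)
(p(-649) + f(460))*(-175823 + y(-497)) = (-649 + (-98 + 2*460))*(-175823 + 8) = (-649 + (-98 + 920))*(-175815) = (-649 + 822)*(-175815) = 173*(-175815) = -30415995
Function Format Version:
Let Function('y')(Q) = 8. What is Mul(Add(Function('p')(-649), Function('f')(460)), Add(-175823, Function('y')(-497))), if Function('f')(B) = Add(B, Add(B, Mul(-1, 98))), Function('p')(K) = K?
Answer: -30415995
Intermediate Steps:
Function('f')(B) = Add(-98, Mul(2, B)) (Function('f')(B) = Add(B, Add(B, -98)) = Add(B, Add(-98, B)) = Add(-98, Mul(2, B)))
Mul(Add(Function('p')(-649), Function('f')(460)), Add(-175823, Function('y')(-497))) = Mul(Add(-649, Add(-98, Mul(2, 460))), Add(-175823, 8)) = Mul(Add(-649, Add(-98, 920)), -175815) = Mul(Add(-649, 822), -175815) = Mul(173, -175815) = -30415995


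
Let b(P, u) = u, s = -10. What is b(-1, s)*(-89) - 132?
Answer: 758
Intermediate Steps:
b(-1, s)*(-89) - 132 = -10*(-89) - 132 = 890 - 132 = 758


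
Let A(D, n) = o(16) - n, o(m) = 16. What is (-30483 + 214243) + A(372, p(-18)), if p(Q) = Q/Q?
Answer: 183775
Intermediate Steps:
p(Q) = 1
A(D, n) = 16 - n
(-30483 + 214243) + A(372, p(-18)) = (-30483 + 214243) + (16 - 1*1) = 183760 + (16 - 1) = 183760 + 15 = 183775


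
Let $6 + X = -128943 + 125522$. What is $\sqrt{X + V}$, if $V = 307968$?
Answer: $\sqrt{304541} \approx 551.85$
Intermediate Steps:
$X = -3427$ ($X = -6 + \left(-128943 + 125522\right) = -6 - 3421 = -3427$)
$\sqrt{X + V} = \sqrt{-3427 + 307968} = \sqrt{304541}$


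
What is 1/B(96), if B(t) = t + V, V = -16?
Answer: 1/80 ≈ 0.012500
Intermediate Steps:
B(t) = -16 + t (B(t) = t - 16 = -16 + t)
1/B(96) = 1/(-16 + 96) = 1/80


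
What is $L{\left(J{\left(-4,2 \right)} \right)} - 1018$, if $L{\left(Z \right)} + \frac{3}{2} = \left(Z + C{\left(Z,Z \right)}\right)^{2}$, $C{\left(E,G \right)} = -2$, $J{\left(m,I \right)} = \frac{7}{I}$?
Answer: $- \frac{4069}{4} \approx -1017.3$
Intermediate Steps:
$L{\left(Z \right)} = - \frac{3}{2} + \left(-2 + Z\right)^{2}$ ($L{\left(Z \right)} = - \frac{3}{2} + \left(Z - 2\right)^{2} = - \frac{3}{2} + \left(-2 + Z\right)^{2}$)
$L{\left(J{\left(-4,2 \right)} \right)} - 1018 = \left(- \frac{3}{2} + \left(-2 + \frac{7}{2}\right)^{2}\right) - 1018 = \left(- \frac{3}{2} + \left(\frac{3}{2}\right)^{2}\right) - 1018 = \left(- \frac{3}{2} + \frac{9}{4}\right) - 1018 = \frac{3}{4} - 1018 = - \frac{4069}{4}$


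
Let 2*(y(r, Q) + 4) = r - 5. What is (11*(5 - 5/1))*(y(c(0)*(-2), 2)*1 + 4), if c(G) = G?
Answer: 0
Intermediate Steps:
y(r, Q) = -13/2 + r/2 (y(r, Q) = -4 + (r - 5)/2 = -4 + (-5 + r)/2 = -4 + (-5/2 + r/2) = -13/2 + r/2)
(11*(5 - 5/1))*(y(c(0)*(-2), 2)*1 + 4) = (11*(5 - 5/1))*((-13/2 + (0*(-2))/2)*1 + 4) = (11*(5 - 5*1))*((-13/2 + (1/2)*0)*1 + 4) = (11*(5 - 5))*((-13/2 + 0)*1 + 4) = (11*0)*(-13/2*1 + 4) = 0*(-13/2 + 4) = 0*(-5/2) = 0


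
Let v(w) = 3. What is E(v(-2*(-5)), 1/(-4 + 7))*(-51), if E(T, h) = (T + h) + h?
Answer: -187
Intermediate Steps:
E(T, h) = T + 2*h
E(v(-2*(-5)), 1/(-4 + 7))*(-51) = (3 + 2/(-4 + 7))*(-51) = (3 + 2/3)*(-51) = (11/3)*(-51) = -187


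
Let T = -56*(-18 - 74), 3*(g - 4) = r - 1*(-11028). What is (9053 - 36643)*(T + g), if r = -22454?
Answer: -111518780/3 ≈ -3.7173e+7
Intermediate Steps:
g = -11414/3 (g = 4 + (-22454 - 1*(-11028))/3 = 4 + (-22454 + 11028)/3 = 4 + (⅓)*(-11426) = 4 - 11426/3 = -11414/3 ≈ -3804.7)
T = 5152 (T = -56*(-92) = 5152)
(9053 - 36643)*(T + g) = (9053 - 36643)*(5152 - 11414/3) = -27590*4042/3 = -111518780/3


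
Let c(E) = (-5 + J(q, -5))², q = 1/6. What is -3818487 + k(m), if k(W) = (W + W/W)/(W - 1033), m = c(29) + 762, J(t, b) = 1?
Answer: -973714964/255 ≈ -3.8185e+6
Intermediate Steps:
q = ⅙ ≈ 0.16667
c(E) = 16 (c(E) = (-5 + 1)² = (-4)² = 16)
m = 778 (m = 16 + 762 = 778)
k(W) = (1 + W)/(-1033 + W) (k(W) = (W + 1)/(-1033 + W) = (1 + W)/(-1033 + W))
-3818487 + k(m) = -3818487 + (1 + 778)/(-1033 + 778) = -3818487 + 779/(-255) = -3818487 - 1/255*779 = -3818487 - 779/255 = -973714964/255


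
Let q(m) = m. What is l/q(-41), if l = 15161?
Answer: -15161/41 ≈ -369.78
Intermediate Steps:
l/q(-41) = 15161/(-41) = 15161*(-1/41) = -15161/41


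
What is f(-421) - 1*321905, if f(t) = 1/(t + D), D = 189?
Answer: -74681961/232 ≈ -3.2191e+5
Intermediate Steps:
f(t) = 1/(189 + t) (f(t) = 1/(t + 189) = 1/(189 + t))
f(-421) - 1*321905 = 1/(189 - 421) - 1*321905 = 1/(-232) - 321905 = -1/232 - 321905 = -74681961/232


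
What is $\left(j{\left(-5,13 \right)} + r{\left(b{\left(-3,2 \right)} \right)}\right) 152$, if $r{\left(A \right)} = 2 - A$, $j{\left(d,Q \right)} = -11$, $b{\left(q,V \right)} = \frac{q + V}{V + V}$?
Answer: $-1330$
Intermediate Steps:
$b{\left(q,V \right)} = \frac{V + q}{2 V}$
$\left(j{\left(-5,13 \right)} + r{\left(b{\left(-3,2 \right)} \right)}\right) 152 = \left(-11 + \left(2 - \frac{2 - 3}{2 \cdot 2}\right)\right) 152 = \left(-11 + \left(2 - \frac{1}{2} \cdot \frac{1}{2} \left(-1\right)\right)\right) 152 = \left(-11 + \left(2 - - \frac{1}{4}\right)\right) 152 = \left(-11 + \left(2 + \frac{1}{4}\right)\right) 152 = \left(-11 + \frac{9}{4}\right) 152 = \left(- \frac{35}{4}\right) 152 = -1330$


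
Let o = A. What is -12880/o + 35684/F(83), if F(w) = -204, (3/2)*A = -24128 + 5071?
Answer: -9942481/57171 ≈ -173.91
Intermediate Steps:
A = -38114/3 (A = 2*(-24128 + 5071)/3 = (2/3)*(-19057) = -38114/3 ≈ -12705.)
o = -38114/3 ≈ -12705.
-12880/o + 35684/F(83) = -12880/(-38114/3) + 35684/(-204) = -12880*(-3/38114) + 35684*(-1/204) = 19320/19057 - 8921/51 = -9942481/57171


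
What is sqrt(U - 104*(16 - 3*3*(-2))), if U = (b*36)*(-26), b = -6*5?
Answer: 4*sqrt(1534) ≈ 156.67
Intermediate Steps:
b = -30
U = 28080 (U = -30*36*(-26) = -1080*(-26) = 28080)
sqrt(U - 104*(16 - 3*3*(-2))) = sqrt(28080 - 104*(16 - 3*3*(-2))) = sqrt(28080 - 104*(16 - 9*(-2))) = sqrt(28080 - 104*(16 + 18)) = sqrt(28080 - 104*34) = sqrt(28080 - 3536) = sqrt(24544) = 4*sqrt(1534)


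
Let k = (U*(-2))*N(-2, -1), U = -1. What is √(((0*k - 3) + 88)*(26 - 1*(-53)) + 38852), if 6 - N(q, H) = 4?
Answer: 3*√5063 ≈ 213.46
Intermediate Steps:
N(q, H) = 2 (N(q, H) = 6 - 1*4 = 6 - 4 = 2)
k = 4 (k = -1*(-2)*2 = 2*2 = 4)
√(((0*k - 3) + 88)*(26 - 1*(-53)) + 38852) = √(((0*4 - 3) + 88)*(26 - 1*(-53)) + 38852) = √(((0 - 3) + 88)*(26 + 53) + 38852) = √((-3 + 88)*79 + 38852) = √(85*79 + 38852) = √(6715 + 38852) = √45567 = 3*√5063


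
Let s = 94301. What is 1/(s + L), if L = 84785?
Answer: 1/179086 ≈ 5.5839e-6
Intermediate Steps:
1/(s + L) = 1/(94301 + 84785) = 1/179086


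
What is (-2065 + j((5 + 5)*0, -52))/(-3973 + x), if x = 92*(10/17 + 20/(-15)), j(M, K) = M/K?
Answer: 105315/206119 ≈ 0.51094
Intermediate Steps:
x = -3496/51 (x = 92*(10*(1/17) + 20*(-1/15)) = 92*(10/17 - 4/3) = 92*(-38/51) = -3496/51 ≈ -68.549)
(-2065 + j((5 + 5)*0, -52))/(-3973 + x) = (-2065 + ((5 + 5)*0)/(-52))/(-3973 - 3496/51) = (-2065 + (10*0)*(-1/52))/(-206119/51) = (-2065 + 0*(-1/52))*(-51/206119) = (-2065 + 0)*(-51/206119) = -2065*(-51/206119) = 105315/206119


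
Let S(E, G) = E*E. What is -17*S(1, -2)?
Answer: -17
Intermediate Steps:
S(E, G) = E²
-17*S(1, -2) = -17*1² = -17*1 = -17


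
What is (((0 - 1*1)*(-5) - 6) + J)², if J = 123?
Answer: 14884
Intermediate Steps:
(((0 - 1*1)*(-5) - 6) + J)² = (((0 - 1*1)*(-5) - 6) + 123)² = (((0 - 1)*(-5) - 6) + 123)² = ((-1*(-5) - 6) + 123)² = ((5 - 6) + 123)² = (-1 + 123)² = 122² = 14884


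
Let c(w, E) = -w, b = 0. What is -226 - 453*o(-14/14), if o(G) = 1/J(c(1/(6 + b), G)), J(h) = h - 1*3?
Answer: -1576/19 ≈ -82.947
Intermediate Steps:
J(h) = -3 + h (J(h) = h - 3 = -3 + h)
o(G) = -6/19 (o(G) = 1/(-3 - 1/(6 + 0)) = 1/(-3 - 1/6) = 1/(-3 - 1*⅙) = 1/(-3 - ⅙) = 1/(-19/6) = -6/19)
-226 - 453*o(-14/14) = -226 - 453*(-6/19) = -226 + 2718/19 = -1576/19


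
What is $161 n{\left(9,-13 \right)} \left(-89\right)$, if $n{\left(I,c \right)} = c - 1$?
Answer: $200606$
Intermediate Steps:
$n{\left(I,c \right)} = -1 + c$ ($n{\left(I,c \right)} = c - 1 = -1 + c$)
$161 n{\left(9,-13 \right)} \left(-89\right) = 161 \left(-1 - 13\right) \left(-89\right) = 161 \left(-14\right) \left(-89\right) = \left(-2254\right) \left(-89\right) = 200606$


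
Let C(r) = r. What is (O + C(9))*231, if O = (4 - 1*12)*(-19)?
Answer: 37191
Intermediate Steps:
O = 152 (O = (4 - 12)*(-19) = -8*(-19) = 152)
(O + C(9))*231 = (152 + 9)*231 = 161*231 = 37191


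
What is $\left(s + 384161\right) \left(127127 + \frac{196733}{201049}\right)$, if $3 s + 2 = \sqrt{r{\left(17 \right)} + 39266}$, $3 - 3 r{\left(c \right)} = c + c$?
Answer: $\frac{29456207661683836}{603147} + \frac{25558952956 \sqrt{353301}}{1809441} \approx 4.8846 \cdot 10^{10}$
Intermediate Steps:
$r{\left(c \right)} = 1 - \frac{2 c}{3}$ ($r{\left(c \right)} = 1 - \frac{c + c}{3} = 1 - \frac{2 c}{3}$)
$s = - \frac{2}{3} + \frac{\sqrt{353301}}{9}$ ($s = - \frac{2}{3} + \frac{\sqrt{\left(1 - \frac{34}{3}\right) + 39266}}{3} = - \frac{2}{3} + \frac{\sqrt{- \frac{31}{3} + 39266}}{3} = - \frac{2}{3} + \frac{\sqrt{\frac{117767}{3}}}{3} = - \frac{2}{3} + \frac{\frac{1}{3} \sqrt{353301}}{3} = - \frac{2}{3} + \frac{\sqrt{353301}}{9} \approx 65.377$)
$\left(s + 384161\right) \left(127127 + \frac{196733}{201049}\right) = \left(\left(- \frac{2}{3} + \frac{\sqrt{353301}}{9}\right) + 384161\right) \left(127127 + \frac{196733}{201049}\right) = \left(\frac{1152481}{3} + \frac{\sqrt{353301}}{9}\right) \left(127127 + 196733 \cdot \frac{1}{201049}\right) = \left(\frac{1152481}{3} + \frac{\sqrt{353301}}{9}\right) \left(127127 + \frac{196733}{201049}\right) = \left(\frac{1152481}{3} + \frac{\sqrt{353301}}{9}\right) \frac{25558952956}{201049} = \frac{29456207661683836}{603147} + \frac{25558952956 \sqrt{353301}}{1809441}$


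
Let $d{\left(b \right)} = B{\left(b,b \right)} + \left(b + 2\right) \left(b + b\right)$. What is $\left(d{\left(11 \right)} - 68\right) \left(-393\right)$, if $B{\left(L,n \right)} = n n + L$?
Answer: $-137550$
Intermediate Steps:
$B{\left(L,n \right)} = L + n^{2}$ ($B{\left(L,n \right)} = n^{2} + L = L + n^{2}$)
$d{\left(b \right)} = b + b^{2} + 2 b \left(2 + b\right)$ ($d{\left(b \right)} = \left(b + b^{2}\right) + \left(b + 2\right) \left(b + b\right) = \left(b + b^{2}\right) + \left(2 + b\right) 2 b = \left(b + b^{2}\right) + 2 b \left(2 + b\right) = b + b^{2} + 2 b \left(2 + b\right)$)
$\left(d{\left(11 \right)} - 68\right) \left(-393\right) = \left(11 \left(5 + 3 \cdot 11\right) - 68\right) \left(-393\right) = \left(11 \left(5 + 33\right) - 68\right) \left(-393\right) = \left(11 \cdot 38 - 68\right) \left(-393\right) = \left(418 - 68\right) \left(-393\right) = 350 \left(-393\right) = -137550$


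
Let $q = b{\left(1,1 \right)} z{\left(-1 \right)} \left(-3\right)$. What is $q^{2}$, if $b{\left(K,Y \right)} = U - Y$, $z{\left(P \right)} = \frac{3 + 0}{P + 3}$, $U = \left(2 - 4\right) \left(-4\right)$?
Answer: $\frac{3969}{4} \approx 992.25$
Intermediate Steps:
$U = 8$ ($U = \left(-2\right) \left(-4\right) = 8$)
$z{\left(P \right)} = \frac{3}{3 + P}$
$b{\left(K,Y \right)} = 8 - Y$
$q = - \frac{63}{2}$ ($q = \left(8 - 1\right) \frac{3}{3 - 1} \left(-3\right) = \left(8 - 1\right) \frac{3}{2} \left(-3\right) = 7 \cdot 3 \cdot \frac{1}{2} \left(-3\right) = 7 \cdot \frac{3}{2} \left(-3\right) = \frac{21}{2} \left(-3\right) = - \frac{63}{2} \approx -31.5$)
$q^{2} = \left(- \frac{63}{2}\right)^{2} = \frac{3969}{4}$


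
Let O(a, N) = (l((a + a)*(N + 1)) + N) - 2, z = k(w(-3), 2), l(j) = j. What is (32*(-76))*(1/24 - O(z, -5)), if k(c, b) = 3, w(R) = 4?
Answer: -226480/3 ≈ -75493.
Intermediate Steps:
z = 3
O(a, N) = -2 + N + 2*a*(1 + N) (O(a, N) = ((a + a)*(N + 1) + N) - 2 = ((2*a)*(1 + N) + N) - 2 = (2*a*(1 + N) + N) - 2 = (N + 2*a*(1 + N)) - 2 = -2 + N + 2*a*(1 + N))
(32*(-76))*(1/24 - O(z, -5)) = (32*(-76))*(1/24 - (-2 - 5 + 2*3*(1 - 5))) = -2432*(1/24 - (-2 - 5 + 2*3*(-4))) = -2432*(1/24 - (-2 - 5 - 24)) = -2432*(1/24 - 1*(-31)) = -2432*(1/24 + 31) = -2432*745/24 = -226480/3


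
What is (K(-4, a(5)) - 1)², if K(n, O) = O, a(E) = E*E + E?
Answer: 841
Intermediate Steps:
a(E) = E + E² (a(E) = E² + E = E + E²)
(K(-4, a(5)) - 1)² = (5*(1 + 5) - 1)² = (5*6 - 1)² = (30 - 1)² = 29² = 841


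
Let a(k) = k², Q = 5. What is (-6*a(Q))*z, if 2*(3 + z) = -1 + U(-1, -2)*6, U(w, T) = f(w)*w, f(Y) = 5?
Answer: 2775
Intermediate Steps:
U(w, T) = 5*w
z = -37/2 (z = -3 + (-1 + (5*(-1))*6)/2 = -3 + (-1 - 5*6)/2 = -3 + (-1 - 30)/2 = -3 + (½)*(-31) = -3 - 31/2 = -37/2 ≈ -18.500)
(-6*a(Q))*z = -6*5²*(-37/2) = -6*25*(-37/2) = -150*(-37/2) = 2775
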